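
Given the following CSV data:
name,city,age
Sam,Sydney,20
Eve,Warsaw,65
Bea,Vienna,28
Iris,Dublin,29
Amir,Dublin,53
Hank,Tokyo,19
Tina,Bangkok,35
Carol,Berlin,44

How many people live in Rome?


Scanning city column for 'Rome':
Total matches: 0

ANSWER: 0


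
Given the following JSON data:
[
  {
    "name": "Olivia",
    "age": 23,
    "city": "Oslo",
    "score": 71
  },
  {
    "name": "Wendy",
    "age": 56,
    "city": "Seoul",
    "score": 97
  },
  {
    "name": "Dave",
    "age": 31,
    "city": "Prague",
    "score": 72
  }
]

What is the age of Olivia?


Looking up record where name = Olivia
Record index: 0
Field 'age' = 23

ANSWER: 23


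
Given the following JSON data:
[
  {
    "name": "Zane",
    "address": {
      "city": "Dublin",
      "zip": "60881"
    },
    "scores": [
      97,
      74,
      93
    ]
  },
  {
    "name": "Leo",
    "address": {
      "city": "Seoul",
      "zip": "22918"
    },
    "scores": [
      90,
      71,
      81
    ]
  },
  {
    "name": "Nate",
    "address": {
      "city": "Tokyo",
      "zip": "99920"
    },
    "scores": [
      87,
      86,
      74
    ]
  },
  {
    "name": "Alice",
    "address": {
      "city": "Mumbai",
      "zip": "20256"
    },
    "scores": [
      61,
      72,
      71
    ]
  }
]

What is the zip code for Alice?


Path: records[3].address.zip
Value: 20256

ANSWER: 20256


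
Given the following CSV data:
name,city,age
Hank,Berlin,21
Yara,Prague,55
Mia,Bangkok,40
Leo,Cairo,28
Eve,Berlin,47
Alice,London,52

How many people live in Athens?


Scanning city column for 'Athens':
Total matches: 0

ANSWER: 0


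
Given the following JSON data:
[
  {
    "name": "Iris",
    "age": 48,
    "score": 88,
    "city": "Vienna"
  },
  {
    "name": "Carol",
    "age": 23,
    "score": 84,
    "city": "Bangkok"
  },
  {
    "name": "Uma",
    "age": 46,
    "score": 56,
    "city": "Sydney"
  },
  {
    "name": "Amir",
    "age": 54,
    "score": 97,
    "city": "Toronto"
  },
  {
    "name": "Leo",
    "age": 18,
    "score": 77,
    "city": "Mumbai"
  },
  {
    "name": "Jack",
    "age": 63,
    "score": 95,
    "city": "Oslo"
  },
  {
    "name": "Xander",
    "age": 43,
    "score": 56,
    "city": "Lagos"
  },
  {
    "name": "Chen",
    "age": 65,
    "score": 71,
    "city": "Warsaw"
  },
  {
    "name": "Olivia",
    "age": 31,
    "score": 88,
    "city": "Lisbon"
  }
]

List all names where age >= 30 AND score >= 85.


Checking both conditions:
  Iris (age=48, score=88) -> YES
  Carol (age=23, score=84) -> no
  Uma (age=46, score=56) -> no
  Amir (age=54, score=97) -> YES
  Leo (age=18, score=77) -> no
  Jack (age=63, score=95) -> YES
  Xander (age=43, score=56) -> no
  Chen (age=65, score=71) -> no
  Olivia (age=31, score=88) -> YES


ANSWER: Iris, Amir, Jack, Olivia


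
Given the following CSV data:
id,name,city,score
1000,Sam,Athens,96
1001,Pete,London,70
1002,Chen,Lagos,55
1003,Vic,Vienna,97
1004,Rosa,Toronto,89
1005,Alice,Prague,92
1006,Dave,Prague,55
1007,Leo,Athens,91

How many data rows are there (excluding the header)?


Counting rows (excluding header):
Header: id,name,city,score
Data rows: 8

ANSWER: 8


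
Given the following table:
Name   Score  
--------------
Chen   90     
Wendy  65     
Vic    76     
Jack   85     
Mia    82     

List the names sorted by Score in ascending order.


Sorting by Score (ascending):
  Wendy: 65
  Vic: 76
  Mia: 82
  Jack: 85
  Chen: 90


ANSWER: Wendy, Vic, Mia, Jack, Chen


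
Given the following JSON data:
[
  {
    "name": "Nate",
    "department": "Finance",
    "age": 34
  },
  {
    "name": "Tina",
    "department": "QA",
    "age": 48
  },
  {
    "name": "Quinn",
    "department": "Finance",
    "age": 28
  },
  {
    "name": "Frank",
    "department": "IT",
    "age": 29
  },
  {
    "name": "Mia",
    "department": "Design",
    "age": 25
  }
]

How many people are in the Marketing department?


Scanning records for department = Marketing
  No matches found
Count: 0

ANSWER: 0


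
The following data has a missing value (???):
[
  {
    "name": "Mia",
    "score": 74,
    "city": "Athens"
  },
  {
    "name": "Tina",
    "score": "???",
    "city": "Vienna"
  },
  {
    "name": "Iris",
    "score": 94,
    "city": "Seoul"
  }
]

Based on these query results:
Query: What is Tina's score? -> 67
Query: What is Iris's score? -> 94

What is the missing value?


The missing value is Tina's score
From query: Tina's score = 67

ANSWER: 67


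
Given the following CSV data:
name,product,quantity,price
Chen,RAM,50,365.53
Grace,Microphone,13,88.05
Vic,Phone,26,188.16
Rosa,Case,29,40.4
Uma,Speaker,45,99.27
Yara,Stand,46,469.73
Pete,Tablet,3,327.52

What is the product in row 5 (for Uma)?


Row 5: Uma
Column 'product' = Speaker

ANSWER: Speaker


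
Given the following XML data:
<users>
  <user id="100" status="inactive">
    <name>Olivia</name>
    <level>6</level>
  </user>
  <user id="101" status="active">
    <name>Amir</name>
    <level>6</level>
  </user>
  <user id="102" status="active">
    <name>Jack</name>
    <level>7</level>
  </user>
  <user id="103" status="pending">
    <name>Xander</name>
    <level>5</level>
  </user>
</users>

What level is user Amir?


Finding user: Amir
<level>6</level>

ANSWER: 6


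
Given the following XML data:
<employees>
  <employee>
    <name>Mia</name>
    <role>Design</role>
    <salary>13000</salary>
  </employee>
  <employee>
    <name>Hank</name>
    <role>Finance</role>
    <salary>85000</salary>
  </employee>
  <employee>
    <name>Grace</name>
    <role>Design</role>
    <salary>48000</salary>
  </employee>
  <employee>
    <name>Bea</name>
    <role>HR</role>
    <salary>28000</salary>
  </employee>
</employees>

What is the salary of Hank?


Searching for <employee> with <name>Hank</name>
Found at position 2
<salary>85000</salary>

ANSWER: 85000


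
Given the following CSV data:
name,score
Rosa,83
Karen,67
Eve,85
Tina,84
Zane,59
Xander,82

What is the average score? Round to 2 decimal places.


Scores: 83, 67, 85, 84, 59, 82
Sum = 460
Count = 6
Average = 460 / 6 = 76.67

ANSWER: 76.67


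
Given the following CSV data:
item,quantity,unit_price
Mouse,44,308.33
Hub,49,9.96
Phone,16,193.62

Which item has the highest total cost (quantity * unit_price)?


Computing row totals:
  Mouse: 13566.52
  Hub: 488.04
  Phone: 3097.92
Maximum: Mouse (13566.52)

ANSWER: Mouse


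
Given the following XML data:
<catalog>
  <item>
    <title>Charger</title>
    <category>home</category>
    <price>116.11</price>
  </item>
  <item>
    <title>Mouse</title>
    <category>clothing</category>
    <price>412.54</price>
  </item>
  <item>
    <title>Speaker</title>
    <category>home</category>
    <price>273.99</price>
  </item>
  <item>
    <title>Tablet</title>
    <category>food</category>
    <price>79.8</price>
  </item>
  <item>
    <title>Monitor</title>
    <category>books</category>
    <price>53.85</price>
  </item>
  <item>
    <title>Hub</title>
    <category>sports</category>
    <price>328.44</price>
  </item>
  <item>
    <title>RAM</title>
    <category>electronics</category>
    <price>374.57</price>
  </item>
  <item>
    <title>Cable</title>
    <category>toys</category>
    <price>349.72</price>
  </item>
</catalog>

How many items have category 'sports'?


Scanning <item> elements for <category>sports</category>:
  Item 6: Hub -> MATCH
Count: 1

ANSWER: 1


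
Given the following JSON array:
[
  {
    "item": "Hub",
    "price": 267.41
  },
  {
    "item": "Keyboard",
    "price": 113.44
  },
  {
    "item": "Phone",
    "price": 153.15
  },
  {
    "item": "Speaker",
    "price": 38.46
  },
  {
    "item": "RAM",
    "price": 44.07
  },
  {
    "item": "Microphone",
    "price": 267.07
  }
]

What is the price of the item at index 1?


Array index 1 -> Keyboard
price = 113.44

ANSWER: 113.44


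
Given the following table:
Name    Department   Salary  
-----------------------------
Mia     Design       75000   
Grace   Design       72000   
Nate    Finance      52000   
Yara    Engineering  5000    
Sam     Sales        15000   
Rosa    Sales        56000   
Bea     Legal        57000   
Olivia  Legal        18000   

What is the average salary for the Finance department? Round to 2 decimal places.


Finance department members:
  Nate: 52000
Sum = 52000
Count = 1
Average = 52000 / 1 = 52000.00

ANSWER: 52000.00


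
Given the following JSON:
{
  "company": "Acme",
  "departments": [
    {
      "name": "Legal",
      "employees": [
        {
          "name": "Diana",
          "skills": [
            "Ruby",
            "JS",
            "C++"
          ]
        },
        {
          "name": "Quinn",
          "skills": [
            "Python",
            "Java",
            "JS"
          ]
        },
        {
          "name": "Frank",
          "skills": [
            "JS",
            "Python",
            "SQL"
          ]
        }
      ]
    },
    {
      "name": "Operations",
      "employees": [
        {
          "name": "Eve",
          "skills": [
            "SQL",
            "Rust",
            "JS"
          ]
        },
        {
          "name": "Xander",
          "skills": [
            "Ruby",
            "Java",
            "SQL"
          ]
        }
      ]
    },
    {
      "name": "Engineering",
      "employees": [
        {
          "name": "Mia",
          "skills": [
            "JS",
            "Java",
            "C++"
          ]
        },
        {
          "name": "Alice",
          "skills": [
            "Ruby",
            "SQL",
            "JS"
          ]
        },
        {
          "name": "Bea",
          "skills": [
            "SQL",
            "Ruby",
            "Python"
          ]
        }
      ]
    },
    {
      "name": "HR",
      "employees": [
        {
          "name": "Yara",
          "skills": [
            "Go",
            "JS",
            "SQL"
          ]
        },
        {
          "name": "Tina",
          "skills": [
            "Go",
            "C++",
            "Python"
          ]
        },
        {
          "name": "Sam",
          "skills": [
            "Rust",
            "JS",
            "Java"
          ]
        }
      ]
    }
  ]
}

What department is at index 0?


Path: departments[0].name
Value: Legal

ANSWER: Legal


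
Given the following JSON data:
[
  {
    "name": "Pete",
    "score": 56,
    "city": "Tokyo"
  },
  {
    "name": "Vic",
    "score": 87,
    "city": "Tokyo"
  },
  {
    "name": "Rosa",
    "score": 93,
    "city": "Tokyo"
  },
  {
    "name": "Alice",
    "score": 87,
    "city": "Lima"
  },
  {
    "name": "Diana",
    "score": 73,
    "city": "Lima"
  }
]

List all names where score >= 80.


Filtering records where score >= 80:
  Pete (score=56) -> no
  Vic (score=87) -> YES
  Rosa (score=93) -> YES
  Alice (score=87) -> YES
  Diana (score=73) -> no


ANSWER: Vic, Rosa, Alice


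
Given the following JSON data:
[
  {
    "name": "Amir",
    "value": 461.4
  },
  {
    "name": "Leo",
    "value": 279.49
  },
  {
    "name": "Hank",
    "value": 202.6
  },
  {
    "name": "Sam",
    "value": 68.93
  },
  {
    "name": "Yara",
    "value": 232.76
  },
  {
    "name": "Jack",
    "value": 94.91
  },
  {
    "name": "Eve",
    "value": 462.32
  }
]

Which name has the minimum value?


Comparing values:
  Amir: 461.4
  Leo: 279.49
  Hank: 202.6
  Sam: 68.93
  Yara: 232.76
  Jack: 94.91
  Eve: 462.32
Minimum: Sam (68.93)

ANSWER: Sam


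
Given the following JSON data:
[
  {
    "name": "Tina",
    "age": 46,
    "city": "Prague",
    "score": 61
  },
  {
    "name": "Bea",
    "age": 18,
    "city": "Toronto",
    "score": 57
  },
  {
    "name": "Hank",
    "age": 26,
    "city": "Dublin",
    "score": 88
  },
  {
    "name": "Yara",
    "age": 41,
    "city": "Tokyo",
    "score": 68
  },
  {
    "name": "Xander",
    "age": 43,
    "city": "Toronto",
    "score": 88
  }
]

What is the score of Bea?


Looking up record where name = Bea
Record index: 1
Field 'score' = 57

ANSWER: 57


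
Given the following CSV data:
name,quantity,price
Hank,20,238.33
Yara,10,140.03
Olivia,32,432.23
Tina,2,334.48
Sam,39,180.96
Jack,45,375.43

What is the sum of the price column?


Values in 'price' column:
  Row 1: 238.33
  Row 2: 140.03
  Row 3: 432.23
  Row 4: 334.48
  Row 5: 180.96
  Row 6: 375.43
Sum = 238.33 + 140.03 + 432.23 + 334.48 + 180.96 + 375.43 = 1701.46

ANSWER: 1701.46


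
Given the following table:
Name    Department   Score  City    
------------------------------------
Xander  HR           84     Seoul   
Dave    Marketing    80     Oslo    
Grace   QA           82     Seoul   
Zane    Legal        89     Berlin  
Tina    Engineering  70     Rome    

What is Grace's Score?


Row 3: Grace
Score = 82

ANSWER: 82


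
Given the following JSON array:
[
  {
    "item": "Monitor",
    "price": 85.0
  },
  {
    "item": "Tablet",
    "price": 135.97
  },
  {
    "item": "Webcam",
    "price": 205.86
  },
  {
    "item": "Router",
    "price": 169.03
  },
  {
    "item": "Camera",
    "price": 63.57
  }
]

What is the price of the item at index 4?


Array index 4 -> Camera
price = 63.57

ANSWER: 63.57


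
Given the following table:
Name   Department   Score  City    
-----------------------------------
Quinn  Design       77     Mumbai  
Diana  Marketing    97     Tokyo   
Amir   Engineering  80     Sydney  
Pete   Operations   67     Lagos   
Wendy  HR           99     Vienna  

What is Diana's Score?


Row 2: Diana
Score = 97

ANSWER: 97


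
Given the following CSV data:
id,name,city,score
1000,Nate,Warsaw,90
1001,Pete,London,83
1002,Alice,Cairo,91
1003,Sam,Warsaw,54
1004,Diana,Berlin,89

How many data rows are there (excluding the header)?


Counting rows (excluding header):
Header: id,name,city,score
Data rows: 5

ANSWER: 5


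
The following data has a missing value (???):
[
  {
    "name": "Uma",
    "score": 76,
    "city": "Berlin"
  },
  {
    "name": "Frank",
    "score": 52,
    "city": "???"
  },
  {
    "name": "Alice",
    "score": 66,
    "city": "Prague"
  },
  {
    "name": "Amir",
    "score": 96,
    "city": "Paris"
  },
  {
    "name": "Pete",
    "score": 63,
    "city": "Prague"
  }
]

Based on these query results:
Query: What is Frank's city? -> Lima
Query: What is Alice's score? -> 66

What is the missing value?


The missing value is Frank's city
From query: Frank's city = Lima

ANSWER: Lima


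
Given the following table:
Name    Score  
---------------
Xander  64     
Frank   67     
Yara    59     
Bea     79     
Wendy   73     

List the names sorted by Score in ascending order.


Sorting by Score (ascending):
  Yara: 59
  Xander: 64
  Frank: 67
  Wendy: 73
  Bea: 79


ANSWER: Yara, Xander, Frank, Wendy, Bea


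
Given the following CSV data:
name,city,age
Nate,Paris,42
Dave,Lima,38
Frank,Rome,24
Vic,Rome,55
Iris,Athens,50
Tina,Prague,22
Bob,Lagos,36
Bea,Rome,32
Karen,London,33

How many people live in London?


Scanning city column for 'London':
  Row 9: Karen -> MATCH
Total matches: 1

ANSWER: 1


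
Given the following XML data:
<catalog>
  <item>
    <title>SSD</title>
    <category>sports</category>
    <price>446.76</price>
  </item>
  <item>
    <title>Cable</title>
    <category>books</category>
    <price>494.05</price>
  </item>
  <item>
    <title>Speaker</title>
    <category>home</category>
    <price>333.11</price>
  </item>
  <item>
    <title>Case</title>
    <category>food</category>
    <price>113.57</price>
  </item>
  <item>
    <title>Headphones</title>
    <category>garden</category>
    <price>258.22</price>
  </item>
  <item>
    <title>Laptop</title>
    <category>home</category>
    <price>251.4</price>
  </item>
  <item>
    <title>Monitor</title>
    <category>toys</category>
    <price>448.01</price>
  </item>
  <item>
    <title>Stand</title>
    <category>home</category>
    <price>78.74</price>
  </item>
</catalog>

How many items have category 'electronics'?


Scanning <item> elements for <category>electronics</category>:
Count: 0

ANSWER: 0


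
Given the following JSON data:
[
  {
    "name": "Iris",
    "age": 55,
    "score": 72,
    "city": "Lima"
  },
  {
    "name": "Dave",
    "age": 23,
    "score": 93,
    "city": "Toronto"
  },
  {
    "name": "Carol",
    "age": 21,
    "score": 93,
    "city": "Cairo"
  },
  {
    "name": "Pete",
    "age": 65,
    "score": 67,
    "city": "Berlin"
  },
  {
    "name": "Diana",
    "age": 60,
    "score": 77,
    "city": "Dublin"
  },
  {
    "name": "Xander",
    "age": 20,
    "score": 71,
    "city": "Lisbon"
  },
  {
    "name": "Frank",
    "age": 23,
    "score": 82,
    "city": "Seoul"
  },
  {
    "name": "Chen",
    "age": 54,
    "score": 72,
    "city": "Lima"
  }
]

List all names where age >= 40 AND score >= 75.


Checking both conditions:
  Iris (age=55, score=72) -> no
  Dave (age=23, score=93) -> no
  Carol (age=21, score=93) -> no
  Pete (age=65, score=67) -> no
  Diana (age=60, score=77) -> YES
  Xander (age=20, score=71) -> no
  Frank (age=23, score=82) -> no
  Chen (age=54, score=72) -> no


ANSWER: Diana


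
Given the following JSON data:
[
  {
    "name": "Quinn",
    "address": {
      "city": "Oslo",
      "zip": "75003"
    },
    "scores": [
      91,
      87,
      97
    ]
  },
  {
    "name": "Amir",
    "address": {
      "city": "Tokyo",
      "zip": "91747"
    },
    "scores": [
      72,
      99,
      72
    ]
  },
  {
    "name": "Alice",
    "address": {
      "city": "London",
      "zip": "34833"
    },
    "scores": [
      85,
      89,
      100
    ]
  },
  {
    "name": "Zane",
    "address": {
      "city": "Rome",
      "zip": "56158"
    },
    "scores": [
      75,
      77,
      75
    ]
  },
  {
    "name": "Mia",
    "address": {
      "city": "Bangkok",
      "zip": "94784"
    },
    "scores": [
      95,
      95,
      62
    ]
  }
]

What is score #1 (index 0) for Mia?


Path: records[4].scores[0]
Value: 95

ANSWER: 95


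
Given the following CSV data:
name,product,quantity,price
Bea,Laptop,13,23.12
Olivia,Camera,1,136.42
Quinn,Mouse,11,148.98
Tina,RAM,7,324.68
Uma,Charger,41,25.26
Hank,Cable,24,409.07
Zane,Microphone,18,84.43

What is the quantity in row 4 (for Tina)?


Row 4: Tina
Column 'quantity' = 7

ANSWER: 7


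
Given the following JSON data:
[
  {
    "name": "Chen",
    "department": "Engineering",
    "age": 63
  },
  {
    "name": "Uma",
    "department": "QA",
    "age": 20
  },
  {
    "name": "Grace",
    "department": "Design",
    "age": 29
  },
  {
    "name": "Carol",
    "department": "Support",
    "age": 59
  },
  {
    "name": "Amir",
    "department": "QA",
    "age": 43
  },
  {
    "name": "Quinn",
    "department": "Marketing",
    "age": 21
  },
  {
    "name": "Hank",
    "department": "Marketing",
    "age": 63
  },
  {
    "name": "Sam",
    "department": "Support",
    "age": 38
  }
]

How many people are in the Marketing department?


Scanning records for department = Marketing
  Record 5: Quinn
  Record 6: Hank
Count: 2

ANSWER: 2


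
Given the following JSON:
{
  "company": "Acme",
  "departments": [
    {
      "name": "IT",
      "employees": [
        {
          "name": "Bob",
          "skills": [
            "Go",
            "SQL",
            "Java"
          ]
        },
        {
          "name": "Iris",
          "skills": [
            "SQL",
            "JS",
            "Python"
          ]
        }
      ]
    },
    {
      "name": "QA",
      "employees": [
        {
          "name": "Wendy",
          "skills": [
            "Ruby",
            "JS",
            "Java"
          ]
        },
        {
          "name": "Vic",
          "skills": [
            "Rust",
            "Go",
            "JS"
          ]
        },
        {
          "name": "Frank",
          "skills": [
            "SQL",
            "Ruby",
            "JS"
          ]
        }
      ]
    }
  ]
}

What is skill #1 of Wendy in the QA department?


Path: departments[1].employees[0].skills[0]
Value: Ruby

ANSWER: Ruby


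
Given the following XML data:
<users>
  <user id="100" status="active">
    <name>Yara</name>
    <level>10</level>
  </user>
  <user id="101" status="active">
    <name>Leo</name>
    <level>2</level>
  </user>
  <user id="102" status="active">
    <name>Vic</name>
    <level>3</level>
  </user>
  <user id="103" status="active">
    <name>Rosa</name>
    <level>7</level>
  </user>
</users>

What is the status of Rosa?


Finding user with name = Rosa
user id="103" status="active"

ANSWER: active


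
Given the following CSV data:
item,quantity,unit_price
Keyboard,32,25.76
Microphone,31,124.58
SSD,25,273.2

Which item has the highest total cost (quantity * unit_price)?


Computing row totals:
  Keyboard: 824.32
  Microphone: 3861.98
  SSD: 6830.0
Maximum: SSD (6830.0)

ANSWER: SSD


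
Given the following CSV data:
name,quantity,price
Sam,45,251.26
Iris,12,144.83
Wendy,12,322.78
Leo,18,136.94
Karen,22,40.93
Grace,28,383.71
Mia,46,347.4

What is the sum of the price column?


Values in 'price' column:
  Row 1: 251.26
  Row 2: 144.83
  Row 3: 322.78
  Row 4: 136.94
  Row 5: 40.93
  Row 6: 383.71
  Row 7: 347.4
Sum = 251.26 + 144.83 + 322.78 + 136.94 + 40.93 + 383.71 + 347.4 = 1627.85

ANSWER: 1627.85


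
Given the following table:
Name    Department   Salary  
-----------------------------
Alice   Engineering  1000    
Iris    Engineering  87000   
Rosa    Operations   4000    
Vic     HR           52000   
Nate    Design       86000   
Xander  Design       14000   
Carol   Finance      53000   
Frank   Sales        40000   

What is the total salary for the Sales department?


Sales department members:
  Frank: 40000
Total = 40000 = 40000

ANSWER: 40000


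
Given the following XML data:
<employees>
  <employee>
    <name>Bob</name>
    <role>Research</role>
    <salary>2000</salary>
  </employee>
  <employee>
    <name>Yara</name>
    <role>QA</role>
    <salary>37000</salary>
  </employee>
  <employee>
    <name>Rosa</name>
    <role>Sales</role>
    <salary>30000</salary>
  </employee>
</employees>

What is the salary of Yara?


Searching for <employee> with <name>Yara</name>
Found at position 2
<salary>37000</salary>

ANSWER: 37000


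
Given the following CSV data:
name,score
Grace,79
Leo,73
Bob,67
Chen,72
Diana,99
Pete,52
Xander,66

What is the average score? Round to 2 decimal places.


Scores: 79, 73, 67, 72, 99, 52, 66
Sum = 508
Count = 7
Average = 508 / 7 = 72.57

ANSWER: 72.57


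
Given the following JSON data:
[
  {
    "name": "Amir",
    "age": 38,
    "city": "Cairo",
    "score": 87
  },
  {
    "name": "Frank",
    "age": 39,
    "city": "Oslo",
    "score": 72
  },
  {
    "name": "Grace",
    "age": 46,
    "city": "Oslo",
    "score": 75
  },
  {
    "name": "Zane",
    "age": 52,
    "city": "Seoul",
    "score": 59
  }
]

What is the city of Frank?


Looking up record where name = Frank
Record index: 1
Field 'city' = Oslo

ANSWER: Oslo


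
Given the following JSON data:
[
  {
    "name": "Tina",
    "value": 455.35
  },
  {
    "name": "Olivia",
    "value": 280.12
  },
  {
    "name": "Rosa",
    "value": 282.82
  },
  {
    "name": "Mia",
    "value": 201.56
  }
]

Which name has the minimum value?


Comparing values:
  Tina: 455.35
  Olivia: 280.12
  Rosa: 282.82
  Mia: 201.56
Minimum: Mia (201.56)

ANSWER: Mia


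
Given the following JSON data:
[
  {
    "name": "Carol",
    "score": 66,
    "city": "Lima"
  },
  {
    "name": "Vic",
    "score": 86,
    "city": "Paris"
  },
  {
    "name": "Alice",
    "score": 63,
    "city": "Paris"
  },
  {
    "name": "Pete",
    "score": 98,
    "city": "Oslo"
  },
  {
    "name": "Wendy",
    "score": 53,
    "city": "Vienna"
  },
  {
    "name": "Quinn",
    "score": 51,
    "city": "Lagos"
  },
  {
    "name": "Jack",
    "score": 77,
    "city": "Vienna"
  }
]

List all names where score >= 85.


Filtering records where score >= 85:
  Carol (score=66) -> no
  Vic (score=86) -> YES
  Alice (score=63) -> no
  Pete (score=98) -> YES
  Wendy (score=53) -> no
  Quinn (score=51) -> no
  Jack (score=77) -> no


ANSWER: Vic, Pete


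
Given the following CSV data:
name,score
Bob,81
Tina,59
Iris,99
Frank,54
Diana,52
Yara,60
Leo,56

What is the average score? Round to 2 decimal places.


Scores: 81, 59, 99, 54, 52, 60, 56
Sum = 461
Count = 7
Average = 461 / 7 = 65.86

ANSWER: 65.86


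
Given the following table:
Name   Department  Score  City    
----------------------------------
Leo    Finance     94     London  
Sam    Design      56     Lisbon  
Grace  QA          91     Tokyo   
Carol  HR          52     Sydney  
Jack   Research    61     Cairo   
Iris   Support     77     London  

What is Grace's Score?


Row 3: Grace
Score = 91

ANSWER: 91


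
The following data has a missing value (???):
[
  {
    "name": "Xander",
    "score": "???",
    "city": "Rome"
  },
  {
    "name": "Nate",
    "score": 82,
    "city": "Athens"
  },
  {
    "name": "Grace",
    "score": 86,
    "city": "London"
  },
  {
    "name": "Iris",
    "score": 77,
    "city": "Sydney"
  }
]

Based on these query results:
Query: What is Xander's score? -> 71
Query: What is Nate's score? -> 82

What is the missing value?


The missing value is Xander's score
From query: Xander's score = 71

ANSWER: 71


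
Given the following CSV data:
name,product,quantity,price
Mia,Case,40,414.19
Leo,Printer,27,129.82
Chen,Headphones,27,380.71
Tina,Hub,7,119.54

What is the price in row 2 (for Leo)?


Row 2: Leo
Column 'price' = 129.82

ANSWER: 129.82


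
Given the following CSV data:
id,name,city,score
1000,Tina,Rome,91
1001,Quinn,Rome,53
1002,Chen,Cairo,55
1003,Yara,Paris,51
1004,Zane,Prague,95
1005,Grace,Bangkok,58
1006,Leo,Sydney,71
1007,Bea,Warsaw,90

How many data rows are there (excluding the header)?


Counting rows (excluding header):
Header: id,name,city,score
Data rows: 8

ANSWER: 8


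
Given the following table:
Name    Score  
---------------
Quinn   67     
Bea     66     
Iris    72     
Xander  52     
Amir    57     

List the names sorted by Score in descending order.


Sorting by Score (descending):
  Iris: 72
  Quinn: 67
  Bea: 66
  Amir: 57
  Xander: 52


ANSWER: Iris, Quinn, Bea, Amir, Xander


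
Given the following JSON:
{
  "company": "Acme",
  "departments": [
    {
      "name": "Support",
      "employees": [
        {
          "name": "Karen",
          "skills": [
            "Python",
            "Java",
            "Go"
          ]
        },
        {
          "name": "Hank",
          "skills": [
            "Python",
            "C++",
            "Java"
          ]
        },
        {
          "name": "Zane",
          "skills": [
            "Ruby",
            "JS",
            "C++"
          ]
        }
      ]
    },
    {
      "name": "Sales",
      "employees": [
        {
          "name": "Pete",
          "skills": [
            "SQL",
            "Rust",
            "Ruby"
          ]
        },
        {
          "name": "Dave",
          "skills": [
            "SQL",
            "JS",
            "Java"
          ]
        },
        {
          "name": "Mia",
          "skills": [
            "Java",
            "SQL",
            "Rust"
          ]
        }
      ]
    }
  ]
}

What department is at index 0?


Path: departments[0].name
Value: Support

ANSWER: Support


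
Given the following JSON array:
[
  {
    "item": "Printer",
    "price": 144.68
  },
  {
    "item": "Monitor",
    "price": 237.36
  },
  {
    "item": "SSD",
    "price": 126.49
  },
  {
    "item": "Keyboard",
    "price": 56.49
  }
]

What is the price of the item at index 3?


Array index 3 -> Keyboard
price = 56.49

ANSWER: 56.49


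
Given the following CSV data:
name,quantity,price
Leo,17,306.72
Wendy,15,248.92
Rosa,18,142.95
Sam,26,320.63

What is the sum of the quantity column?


Values in 'quantity' column:
  Row 1: 17
  Row 2: 15
  Row 3: 18
  Row 4: 26
Sum = 17 + 15 + 18 + 26 = 76

ANSWER: 76


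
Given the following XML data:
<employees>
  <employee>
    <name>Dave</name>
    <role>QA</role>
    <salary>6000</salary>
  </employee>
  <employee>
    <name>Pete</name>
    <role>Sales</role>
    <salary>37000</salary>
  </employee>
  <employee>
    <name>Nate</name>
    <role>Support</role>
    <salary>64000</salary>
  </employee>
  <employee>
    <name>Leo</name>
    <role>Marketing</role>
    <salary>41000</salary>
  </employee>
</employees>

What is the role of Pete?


Searching for <employee> with <name>Pete</name>
Found at position 2
<role>Sales</role>

ANSWER: Sales


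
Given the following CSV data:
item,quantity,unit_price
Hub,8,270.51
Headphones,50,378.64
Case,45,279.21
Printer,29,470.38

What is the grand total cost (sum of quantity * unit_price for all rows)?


Computing row totals:
  Hub: 8 * 270.51 = 2164.08
  Headphones: 50 * 378.64 = 18932.0
  Case: 45 * 279.21 = 12564.45
  Printer: 29 * 470.38 = 13641.02
Grand total = 2164.08 + 18932.0 + 12564.45 + 13641.02 = 47301.55

ANSWER: 47301.55


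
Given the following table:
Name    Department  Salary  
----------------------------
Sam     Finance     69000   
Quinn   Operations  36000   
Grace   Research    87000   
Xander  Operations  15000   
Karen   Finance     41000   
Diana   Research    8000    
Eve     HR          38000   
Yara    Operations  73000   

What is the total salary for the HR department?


HR department members:
  Eve: 38000
Total = 38000 = 38000

ANSWER: 38000


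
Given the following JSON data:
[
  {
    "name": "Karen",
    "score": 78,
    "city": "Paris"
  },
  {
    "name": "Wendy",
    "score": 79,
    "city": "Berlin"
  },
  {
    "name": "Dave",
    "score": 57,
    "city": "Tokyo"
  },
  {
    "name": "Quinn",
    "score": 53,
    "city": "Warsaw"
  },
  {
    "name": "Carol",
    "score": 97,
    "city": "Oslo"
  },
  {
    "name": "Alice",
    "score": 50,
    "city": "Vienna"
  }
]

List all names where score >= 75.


Filtering records where score >= 75:
  Karen (score=78) -> YES
  Wendy (score=79) -> YES
  Dave (score=57) -> no
  Quinn (score=53) -> no
  Carol (score=97) -> YES
  Alice (score=50) -> no


ANSWER: Karen, Wendy, Carol


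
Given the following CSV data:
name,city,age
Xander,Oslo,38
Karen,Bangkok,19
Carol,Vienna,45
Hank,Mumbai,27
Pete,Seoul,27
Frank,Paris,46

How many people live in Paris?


Scanning city column for 'Paris':
  Row 6: Frank -> MATCH
Total matches: 1

ANSWER: 1


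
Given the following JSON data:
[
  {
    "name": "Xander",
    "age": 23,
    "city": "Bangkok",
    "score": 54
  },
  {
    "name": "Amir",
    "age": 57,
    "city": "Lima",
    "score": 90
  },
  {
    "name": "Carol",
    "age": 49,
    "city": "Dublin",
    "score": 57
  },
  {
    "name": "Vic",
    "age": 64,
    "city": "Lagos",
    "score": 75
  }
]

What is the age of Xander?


Looking up record where name = Xander
Record index: 0
Field 'age' = 23

ANSWER: 23


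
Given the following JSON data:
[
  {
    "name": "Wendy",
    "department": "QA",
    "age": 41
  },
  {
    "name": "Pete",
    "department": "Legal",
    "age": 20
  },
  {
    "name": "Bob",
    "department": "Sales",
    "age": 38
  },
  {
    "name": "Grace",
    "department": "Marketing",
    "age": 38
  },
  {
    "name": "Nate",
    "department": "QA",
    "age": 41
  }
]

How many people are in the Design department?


Scanning records for department = Design
  No matches found
Count: 0

ANSWER: 0


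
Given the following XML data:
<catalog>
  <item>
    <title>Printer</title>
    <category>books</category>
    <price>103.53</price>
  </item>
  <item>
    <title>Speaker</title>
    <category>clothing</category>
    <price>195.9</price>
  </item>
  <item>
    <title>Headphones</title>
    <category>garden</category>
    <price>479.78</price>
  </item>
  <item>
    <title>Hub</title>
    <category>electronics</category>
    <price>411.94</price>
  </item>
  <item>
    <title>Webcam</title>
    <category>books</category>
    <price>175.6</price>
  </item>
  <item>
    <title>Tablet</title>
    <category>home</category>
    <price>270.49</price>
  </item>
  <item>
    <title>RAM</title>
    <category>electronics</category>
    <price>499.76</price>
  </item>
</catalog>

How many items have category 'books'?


Scanning <item> elements for <category>books</category>:
  Item 1: Printer -> MATCH
  Item 5: Webcam -> MATCH
Count: 2

ANSWER: 2


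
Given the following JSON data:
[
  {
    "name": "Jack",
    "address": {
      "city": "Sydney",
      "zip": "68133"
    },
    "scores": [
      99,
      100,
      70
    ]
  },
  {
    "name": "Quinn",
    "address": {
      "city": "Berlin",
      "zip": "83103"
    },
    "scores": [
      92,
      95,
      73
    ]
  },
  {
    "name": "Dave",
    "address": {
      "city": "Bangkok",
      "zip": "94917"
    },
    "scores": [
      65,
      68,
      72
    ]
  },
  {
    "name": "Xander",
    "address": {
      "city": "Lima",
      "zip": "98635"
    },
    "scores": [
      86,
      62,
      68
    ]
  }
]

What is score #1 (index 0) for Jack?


Path: records[0].scores[0]
Value: 99

ANSWER: 99


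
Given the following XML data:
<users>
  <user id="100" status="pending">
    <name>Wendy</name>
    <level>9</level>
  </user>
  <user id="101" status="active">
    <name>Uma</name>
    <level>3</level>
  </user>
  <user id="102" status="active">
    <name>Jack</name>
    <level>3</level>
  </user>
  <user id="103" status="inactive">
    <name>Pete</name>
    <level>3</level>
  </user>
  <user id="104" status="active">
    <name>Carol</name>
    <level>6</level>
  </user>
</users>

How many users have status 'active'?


Counting users with status='active':
  Uma (id=101) -> MATCH
  Jack (id=102) -> MATCH
  Carol (id=104) -> MATCH
Count: 3

ANSWER: 3


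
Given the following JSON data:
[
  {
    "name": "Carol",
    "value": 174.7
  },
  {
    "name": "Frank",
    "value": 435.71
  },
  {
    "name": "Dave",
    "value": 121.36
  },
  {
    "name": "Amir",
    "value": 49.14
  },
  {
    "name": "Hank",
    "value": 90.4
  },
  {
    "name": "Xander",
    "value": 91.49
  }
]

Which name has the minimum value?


Comparing values:
  Carol: 174.7
  Frank: 435.71
  Dave: 121.36
  Amir: 49.14
  Hank: 90.4
  Xander: 91.49
Minimum: Amir (49.14)

ANSWER: Amir


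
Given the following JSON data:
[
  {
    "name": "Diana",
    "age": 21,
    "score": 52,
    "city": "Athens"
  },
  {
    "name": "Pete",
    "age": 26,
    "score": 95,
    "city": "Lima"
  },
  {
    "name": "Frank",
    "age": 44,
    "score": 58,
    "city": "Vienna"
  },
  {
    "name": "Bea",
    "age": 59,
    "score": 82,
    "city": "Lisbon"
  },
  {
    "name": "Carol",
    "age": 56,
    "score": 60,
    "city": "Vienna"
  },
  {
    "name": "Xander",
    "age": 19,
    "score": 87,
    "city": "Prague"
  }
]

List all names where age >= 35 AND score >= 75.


Checking both conditions:
  Diana (age=21, score=52) -> no
  Pete (age=26, score=95) -> no
  Frank (age=44, score=58) -> no
  Bea (age=59, score=82) -> YES
  Carol (age=56, score=60) -> no
  Xander (age=19, score=87) -> no


ANSWER: Bea


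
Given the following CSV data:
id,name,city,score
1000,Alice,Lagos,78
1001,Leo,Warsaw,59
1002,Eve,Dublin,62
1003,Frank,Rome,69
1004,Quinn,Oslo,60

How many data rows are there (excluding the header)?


Counting rows (excluding header):
Header: id,name,city,score
Data rows: 5

ANSWER: 5


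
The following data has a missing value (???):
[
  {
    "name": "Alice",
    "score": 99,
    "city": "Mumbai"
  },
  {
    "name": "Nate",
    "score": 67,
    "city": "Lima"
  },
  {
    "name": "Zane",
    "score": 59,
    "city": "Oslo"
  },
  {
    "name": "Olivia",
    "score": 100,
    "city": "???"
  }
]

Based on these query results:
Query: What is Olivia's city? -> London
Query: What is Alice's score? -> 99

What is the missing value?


The missing value is Olivia's city
From query: Olivia's city = London

ANSWER: London


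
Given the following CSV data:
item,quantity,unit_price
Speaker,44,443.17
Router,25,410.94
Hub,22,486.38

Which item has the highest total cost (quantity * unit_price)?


Computing row totals:
  Speaker: 19499.48
  Router: 10273.5
  Hub: 10700.36
Maximum: Speaker (19499.48)

ANSWER: Speaker


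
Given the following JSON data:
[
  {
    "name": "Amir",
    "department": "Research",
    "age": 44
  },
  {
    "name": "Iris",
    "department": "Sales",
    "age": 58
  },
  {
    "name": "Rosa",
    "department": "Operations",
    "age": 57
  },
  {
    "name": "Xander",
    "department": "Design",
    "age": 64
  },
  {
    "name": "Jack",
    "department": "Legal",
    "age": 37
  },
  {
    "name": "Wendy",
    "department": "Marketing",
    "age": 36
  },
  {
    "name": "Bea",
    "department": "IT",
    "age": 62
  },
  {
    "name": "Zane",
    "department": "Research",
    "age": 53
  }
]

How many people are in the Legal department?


Scanning records for department = Legal
  Record 4: Jack
Count: 1

ANSWER: 1


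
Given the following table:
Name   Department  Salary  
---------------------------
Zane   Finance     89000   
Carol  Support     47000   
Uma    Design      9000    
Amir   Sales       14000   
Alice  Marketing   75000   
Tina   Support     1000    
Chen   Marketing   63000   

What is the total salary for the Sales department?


Sales department members:
  Amir: 14000
Total = 14000 = 14000

ANSWER: 14000


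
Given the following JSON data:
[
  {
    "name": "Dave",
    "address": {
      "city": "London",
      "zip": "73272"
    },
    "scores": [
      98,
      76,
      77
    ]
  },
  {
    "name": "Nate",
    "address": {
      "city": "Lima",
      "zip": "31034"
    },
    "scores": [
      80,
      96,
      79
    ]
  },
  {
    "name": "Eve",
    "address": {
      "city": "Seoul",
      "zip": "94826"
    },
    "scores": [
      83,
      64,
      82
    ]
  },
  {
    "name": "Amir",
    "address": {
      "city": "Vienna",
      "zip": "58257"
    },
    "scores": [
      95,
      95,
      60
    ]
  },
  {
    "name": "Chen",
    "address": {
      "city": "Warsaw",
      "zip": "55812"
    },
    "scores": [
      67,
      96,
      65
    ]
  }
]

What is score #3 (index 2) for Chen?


Path: records[4].scores[2]
Value: 65

ANSWER: 65


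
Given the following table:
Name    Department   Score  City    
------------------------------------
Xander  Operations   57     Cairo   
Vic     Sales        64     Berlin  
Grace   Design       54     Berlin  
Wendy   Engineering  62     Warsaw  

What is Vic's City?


Row 2: Vic
City = Berlin

ANSWER: Berlin


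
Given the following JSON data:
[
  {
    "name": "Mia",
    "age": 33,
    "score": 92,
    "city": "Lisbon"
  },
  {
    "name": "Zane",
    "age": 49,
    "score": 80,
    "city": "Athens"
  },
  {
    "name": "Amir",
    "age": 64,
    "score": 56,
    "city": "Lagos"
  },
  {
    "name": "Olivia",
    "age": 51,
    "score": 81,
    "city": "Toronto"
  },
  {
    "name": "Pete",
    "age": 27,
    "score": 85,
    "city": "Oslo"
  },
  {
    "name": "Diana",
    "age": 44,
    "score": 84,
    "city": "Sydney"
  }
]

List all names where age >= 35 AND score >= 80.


Checking both conditions:
  Mia (age=33, score=92) -> no
  Zane (age=49, score=80) -> YES
  Amir (age=64, score=56) -> no
  Olivia (age=51, score=81) -> YES
  Pete (age=27, score=85) -> no
  Diana (age=44, score=84) -> YES


ANSWER: Zane, Olivia, Diana


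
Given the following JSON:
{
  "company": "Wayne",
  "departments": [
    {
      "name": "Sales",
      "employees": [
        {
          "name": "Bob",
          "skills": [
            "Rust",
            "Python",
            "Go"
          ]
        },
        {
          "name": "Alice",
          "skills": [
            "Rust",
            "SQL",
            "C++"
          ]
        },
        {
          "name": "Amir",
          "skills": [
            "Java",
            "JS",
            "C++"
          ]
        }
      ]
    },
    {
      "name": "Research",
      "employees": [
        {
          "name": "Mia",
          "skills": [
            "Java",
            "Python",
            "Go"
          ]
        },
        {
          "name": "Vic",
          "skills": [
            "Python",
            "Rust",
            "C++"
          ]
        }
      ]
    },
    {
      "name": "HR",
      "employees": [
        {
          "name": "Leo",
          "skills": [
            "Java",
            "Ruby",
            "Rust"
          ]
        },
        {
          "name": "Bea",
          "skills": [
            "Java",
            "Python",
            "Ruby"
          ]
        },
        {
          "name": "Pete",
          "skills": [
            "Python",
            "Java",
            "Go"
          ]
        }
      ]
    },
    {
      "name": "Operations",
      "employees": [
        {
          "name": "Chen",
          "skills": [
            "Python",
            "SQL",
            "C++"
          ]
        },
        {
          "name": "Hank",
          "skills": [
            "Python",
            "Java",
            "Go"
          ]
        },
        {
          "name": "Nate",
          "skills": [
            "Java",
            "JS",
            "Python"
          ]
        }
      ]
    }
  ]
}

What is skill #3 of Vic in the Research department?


Path: departments[1].employees[1].skills[2]
Value: C++

ANSWER: C++
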